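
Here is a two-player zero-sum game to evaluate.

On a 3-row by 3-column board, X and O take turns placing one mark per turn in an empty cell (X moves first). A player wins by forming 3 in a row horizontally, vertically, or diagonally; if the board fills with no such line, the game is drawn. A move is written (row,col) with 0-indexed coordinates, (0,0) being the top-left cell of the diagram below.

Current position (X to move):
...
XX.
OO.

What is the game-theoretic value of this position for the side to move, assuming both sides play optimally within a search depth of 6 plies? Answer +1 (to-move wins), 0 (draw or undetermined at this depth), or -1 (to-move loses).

ply 1, X at .../XX./OO. | (0,0)=-1→X../XX./OO.; (0,1)=-1→.X./XX./OO.; (0,2)=-1→..X/XX./OO.; (1,2)=+1→.../XXX/OO.*; (2,2)=+1→.../XX./OOX
ply 2: .../XXX/OO. is terminal -1 (O); from .../XX./OO. depth 6

value(.../XX./OO., X) = +1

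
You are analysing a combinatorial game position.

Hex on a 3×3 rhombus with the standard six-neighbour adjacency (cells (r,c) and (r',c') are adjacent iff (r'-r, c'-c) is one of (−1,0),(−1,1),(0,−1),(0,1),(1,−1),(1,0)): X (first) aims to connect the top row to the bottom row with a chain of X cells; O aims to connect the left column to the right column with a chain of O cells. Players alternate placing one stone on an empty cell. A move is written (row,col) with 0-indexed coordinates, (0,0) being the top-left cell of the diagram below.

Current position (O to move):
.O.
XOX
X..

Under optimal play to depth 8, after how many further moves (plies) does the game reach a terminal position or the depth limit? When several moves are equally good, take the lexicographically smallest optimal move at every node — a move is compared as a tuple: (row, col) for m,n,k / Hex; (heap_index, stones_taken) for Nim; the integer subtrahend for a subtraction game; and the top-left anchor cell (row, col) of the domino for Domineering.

ply 1, O at .O./XOX/X.. | (0,0)=-1→OO./XOX/X..*; (0,2)=-1→.OO/XOX/X..; (2,1)=-1→.O./XOX/XO.; (2,2)=-1→.O./XOX/X.O
ply 2, X at OO./XOX/X.. | (0,2)=+1→OOX/XOX/X..*; (2,1)=-1→OO./XOX/XX.; (2,2)=-1→OO./XOX/X.X
ply 3, O at OOX/XOX/X.. | (2,1)=-1→OOX/XOX/XO.*; (2,2)=-1→OOX/XOX/X.O
ply 4, X at OOX/XOX/XO. | (2,2)=+1→OOX/XOX/XOX*
ply 5: OOX/XOX/XOX is terminal -1 (O); from .O./XOX/X.. depth 8

PV length from [.O./XOX/X..]: 4 plies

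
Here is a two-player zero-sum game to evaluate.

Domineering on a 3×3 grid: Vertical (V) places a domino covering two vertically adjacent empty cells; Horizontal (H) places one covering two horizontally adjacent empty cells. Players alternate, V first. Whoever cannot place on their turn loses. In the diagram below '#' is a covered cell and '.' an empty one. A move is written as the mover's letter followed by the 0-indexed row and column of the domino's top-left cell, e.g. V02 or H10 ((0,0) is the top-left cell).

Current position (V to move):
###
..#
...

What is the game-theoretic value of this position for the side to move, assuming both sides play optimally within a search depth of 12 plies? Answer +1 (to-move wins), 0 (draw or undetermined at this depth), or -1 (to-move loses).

value(###/..#/..., V) = +1

ply 1, V at ###/..#/... | V10=-1→###/#.#/#..; V11=+1→###/.##/.#.*
ply 2: ###/.##/.#. is terminal -1 (H); from ###/..#/... depth 12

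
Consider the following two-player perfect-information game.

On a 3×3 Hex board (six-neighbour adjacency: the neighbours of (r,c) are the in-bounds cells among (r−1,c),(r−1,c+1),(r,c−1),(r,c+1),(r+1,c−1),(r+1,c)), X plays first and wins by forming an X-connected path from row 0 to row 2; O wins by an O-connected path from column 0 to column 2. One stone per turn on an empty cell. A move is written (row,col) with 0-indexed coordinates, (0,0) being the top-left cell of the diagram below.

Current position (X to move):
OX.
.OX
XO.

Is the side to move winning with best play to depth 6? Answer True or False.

X winning at [OX./.OX/XO.]: True

[OX./.OX/XO.] X move#1: (0,2):+1/OXX/.OX/XO.*, (1,0):+1/OX./XOX/XO., (2,2):+1/OX./.OX/XOX
[OXX/.OX/XO.] O move#2: (1,0):-1/OXX/OOX/XO.*, (2,2):-1/OXX/.OX/XOO
[OXX/OOX/XO.] X move#3: (2,2):+1/OXX/OOX/XOX*
[OXX/OOX/XOX] end (terminal -1, O#4); searched OX./.OX/XO. to 6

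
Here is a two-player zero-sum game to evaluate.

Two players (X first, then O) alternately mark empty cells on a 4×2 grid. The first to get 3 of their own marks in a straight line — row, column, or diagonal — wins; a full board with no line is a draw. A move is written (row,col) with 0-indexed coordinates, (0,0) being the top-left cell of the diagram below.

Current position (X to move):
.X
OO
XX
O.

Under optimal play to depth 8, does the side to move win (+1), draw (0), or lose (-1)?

value(.X/OO/XX/O., X) = 0

[.X/OO/XX/O.] X move#1: (0,0):+0/XX/OO/XX/O.*, (3,1):+0/.X/OO/XX/OX
[XX/OO/XX/O.] O move#2: (3,1):+0/XX/OO/XX/OO*
[XX/OO/XX/OO] end (terminal +0, X#3); searched .X/OO/XX/O. to 8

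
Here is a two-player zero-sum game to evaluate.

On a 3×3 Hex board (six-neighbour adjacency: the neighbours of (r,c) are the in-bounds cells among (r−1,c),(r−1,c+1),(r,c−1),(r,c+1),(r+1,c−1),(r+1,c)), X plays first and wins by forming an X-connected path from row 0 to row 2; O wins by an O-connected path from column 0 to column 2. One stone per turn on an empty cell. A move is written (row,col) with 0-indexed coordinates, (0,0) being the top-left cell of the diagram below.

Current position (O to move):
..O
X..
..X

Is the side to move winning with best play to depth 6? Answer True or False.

O winning at [..O/X../..X]: False

ply 1, O at ..O/X../..X | (0,0)=-1→O.O/X../..X*; (0,1)=-1→.OO/X../..X; (1,1)=-1→..O/XO./..X; (1,2)=-1→..O/X.O/..X; (2,0)=-1→..O/X../O.X; (2,1)=-1→..O/X../.OX
ply 2, X at O.O/X../..X | (0,1)=+1→OXO/X../..X*; (1,1)=-1→O.O/XX./..X; (1,2)=-1→O.O/X.X/..X; (2,0)=-1→O.O/X../X.X; (2,1)=-1→O.O/X../.XX
ply 3, O at OXO/X../..X | (1,1)=-1→OXO/XO./..X*; (1,2)=-1→OXO/X.O/..X; (2,0)=-1→OXO/X../O.X; (2,1)=-1→OXO/X../.OX
ply 4, X at OXO/XO./..X | (1,2)=-1→OXO/XOX/..X; (2,0)=+1→OXO/XO./X.X*; (2,1)=-1→OXO/XO./.XX
ply 5: OXO/XO./X.X is terminal -1 (O); from ..O/X../..X depth 6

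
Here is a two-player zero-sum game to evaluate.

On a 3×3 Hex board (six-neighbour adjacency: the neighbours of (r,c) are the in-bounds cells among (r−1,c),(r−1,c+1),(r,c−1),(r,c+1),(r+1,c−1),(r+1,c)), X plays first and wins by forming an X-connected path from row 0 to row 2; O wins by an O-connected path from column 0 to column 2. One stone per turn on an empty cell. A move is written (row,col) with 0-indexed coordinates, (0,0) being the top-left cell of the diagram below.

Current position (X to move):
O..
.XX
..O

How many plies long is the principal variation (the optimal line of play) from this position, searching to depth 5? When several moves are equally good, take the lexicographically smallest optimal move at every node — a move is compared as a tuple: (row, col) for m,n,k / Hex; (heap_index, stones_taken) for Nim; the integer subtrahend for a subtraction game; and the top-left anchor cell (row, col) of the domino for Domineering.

PV length from [O../.XX/..O]: 5 plies

ply 1, X at O../.XX/..O | (0,1)=+1→OX./.XX/..O*; (0,2)=+1→O.X/.XX/..O; (1,0)=+1→O../XXX/..O; (2,0)=+1→O../.XX/X.O; (2,1)=+1→O../.XX/.XO
ply 2, O at OX./.XX/..O | (0,2)=-1→OXO/.XX/..O*; (1,0)=-1→OX./OXX/..O; (2,0)=-1→OX./.XX/O.O; (2,1)=-1→OX./.XX/.OO
ply 3, X at OXO/.XX/..O | (1,0)=+1→OXO/XXX/..O*; (2,0)=+1→OXO/.XX/X.O; (2,1)=+1→OXO/.XX/.XO
ply 4, O at OXO/XXX/..O | (2,0)=-1→OXO/XXX/O.O*; (2,1)=-1→OXO/XXX/.OO
ply 5, X at OXO/XXX/O.O | (2,1)=+1→OXO/XXX/OXO*
ply 6: OXO/XXX/OXO is terminal -1 (O); from O../.XX/..O depth 5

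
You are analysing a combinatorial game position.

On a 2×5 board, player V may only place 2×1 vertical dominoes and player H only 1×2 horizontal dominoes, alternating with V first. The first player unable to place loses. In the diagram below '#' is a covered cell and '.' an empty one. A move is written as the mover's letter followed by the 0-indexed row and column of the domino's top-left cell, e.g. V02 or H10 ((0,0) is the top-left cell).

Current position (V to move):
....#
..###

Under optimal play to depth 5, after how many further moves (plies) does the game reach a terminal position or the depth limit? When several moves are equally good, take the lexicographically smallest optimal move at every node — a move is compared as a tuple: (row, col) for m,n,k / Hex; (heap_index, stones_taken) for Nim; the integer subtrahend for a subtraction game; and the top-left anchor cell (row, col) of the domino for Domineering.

PV length from [....#/..###]: 3 plies

[....#/..###] V move#1: V00:-1/#...#/#.###, V01:+1/.#..#/.####*
[.#..#/.####] H move#2: H02:-1/.####/.####*
[.####/.####] V move#3: V00:+1/#####/#####*
[#####/#####] end (terminal -1, H#4); searched ....#/..### to 5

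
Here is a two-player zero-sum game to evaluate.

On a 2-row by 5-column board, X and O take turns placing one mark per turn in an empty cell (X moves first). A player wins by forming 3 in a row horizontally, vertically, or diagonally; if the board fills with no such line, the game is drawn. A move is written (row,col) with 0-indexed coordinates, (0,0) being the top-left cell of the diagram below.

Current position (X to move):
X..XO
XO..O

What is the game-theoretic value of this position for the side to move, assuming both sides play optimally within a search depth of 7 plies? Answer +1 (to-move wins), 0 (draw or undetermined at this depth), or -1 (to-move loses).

value(X..XO/XO..O, X) = 0

ply 1, X at X..XO/XO..O | (0,1)=+0→XX.XO/XO..O*; (0,2)=+0→X.XXO/XO..O; (1,2)=+0→X..XO/XOX.O; (1,3)=+0→X..XO/XO.XO
ply 2, O at XX.XO/XO..O | (0,2)=+0→XXOXO/XO..O*; (1,2)=-1→XX.XO/XOO.O; (1,3)=-1→XX.XO/XO.OO
ply 3, X at XXOXO/XO..O | (1,2)=+0→XXOXO/XOX.O*; (1,3)=+0→XXOXO/XO.XO
ply 4, O at XXOXO/XOX.O | (1,3)=+0→XXOXO/XOXOO*
ply 5: XXOXO/XOXOO is terminal +0 (X); from X..XO/XO..O depth 7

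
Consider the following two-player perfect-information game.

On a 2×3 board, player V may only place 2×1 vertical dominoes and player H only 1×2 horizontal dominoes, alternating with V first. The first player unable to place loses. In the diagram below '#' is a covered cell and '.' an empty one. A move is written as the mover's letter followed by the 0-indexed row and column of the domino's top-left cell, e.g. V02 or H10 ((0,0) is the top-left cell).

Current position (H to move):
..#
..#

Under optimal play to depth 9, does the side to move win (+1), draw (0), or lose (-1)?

value(..#/..#, H) = +1

ply 1, H at ..#/..# | H00=+1→###/..#*; H10=+1→..#/###
ply 2: ###/..# is terminal -1 (V); from ..#/..# depth 9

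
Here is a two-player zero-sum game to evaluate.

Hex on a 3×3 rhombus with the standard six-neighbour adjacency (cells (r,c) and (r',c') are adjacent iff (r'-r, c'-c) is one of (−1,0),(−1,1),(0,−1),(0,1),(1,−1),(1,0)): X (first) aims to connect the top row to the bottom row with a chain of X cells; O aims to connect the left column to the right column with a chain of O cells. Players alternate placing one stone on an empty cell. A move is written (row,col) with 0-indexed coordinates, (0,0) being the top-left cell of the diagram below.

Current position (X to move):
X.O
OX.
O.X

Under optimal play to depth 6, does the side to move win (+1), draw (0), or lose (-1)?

[X.O/OX./O.X] X move#1: (0,1):+1/XXO/OX./O.X*, (1,2):-1/X.O/OXX/O.X, (2,1):-1/X.O/OX./OXX
[XXO/OX./O.X] O move#2: (1,2):-1/XXO/OXO/O.X*, (2,1):-1/XXO/OX./OOX
[XXO/OXO/O.X] X move#3: (2,1):+1/XXO/OXO/OXX*
[XXO/OXO/OXX] end (terminal -1, O#4); searched X.O/OX./O.X to 6

value(X.O/OX./O.X, X) = +1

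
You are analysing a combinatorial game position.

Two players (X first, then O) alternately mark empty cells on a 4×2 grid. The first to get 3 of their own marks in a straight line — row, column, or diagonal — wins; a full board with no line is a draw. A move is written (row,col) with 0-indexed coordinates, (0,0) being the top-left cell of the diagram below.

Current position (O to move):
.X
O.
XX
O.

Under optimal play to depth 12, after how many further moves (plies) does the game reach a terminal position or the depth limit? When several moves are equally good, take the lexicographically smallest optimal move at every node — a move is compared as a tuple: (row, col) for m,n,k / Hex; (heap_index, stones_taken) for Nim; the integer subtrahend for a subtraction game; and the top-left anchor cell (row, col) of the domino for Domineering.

PV length from [.X/O./XX/O.]: 3 plies

ply 1, O at .X/O./XX/O. | (0,0)=-1→OX/O./XX/O.; (1,1)=+0→.X/OO/XX/O.*; (3,1)=-1→.X/O./XX/OO
ply 2, X at .X/OO/XX/O. | (0,0)=+0→XX/OO/XX/O.*; (3,1)=+0→.X/OO/XX/OX
ply 3, O at XX/OO/XX/O. | (3,1)=+0→XX/OO/XX/OO*
ply 4: XX/OO/XX/OO is terminal +0 (X); from .X/O./XX/O. depth 12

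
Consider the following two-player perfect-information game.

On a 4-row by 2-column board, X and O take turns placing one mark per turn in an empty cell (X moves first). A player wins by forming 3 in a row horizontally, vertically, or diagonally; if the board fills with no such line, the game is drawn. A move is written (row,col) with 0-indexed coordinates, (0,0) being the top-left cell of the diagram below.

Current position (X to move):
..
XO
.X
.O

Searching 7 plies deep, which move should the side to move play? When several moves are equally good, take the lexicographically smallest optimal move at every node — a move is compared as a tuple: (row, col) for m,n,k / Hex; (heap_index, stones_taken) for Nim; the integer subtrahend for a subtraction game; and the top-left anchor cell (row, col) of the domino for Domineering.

X's best at [../XO/.X/.O]: (2,0)

[../XO/.X/.O] X move#1: (0,0):+0/X./XO/.X/.O, (0,1):+0/.X/XO/.X/.O, (2,0):+1/../XO/XX/.O*, (3,0):+0/../XO/.X/XO
[../XO/XX/.O] O move#2: (0,0):-1/O./XO/XX/.O*, (0,1):-1/.O/XO/XX/.O, (3,0):-1/../XO/XX/OO
[O./XO/XX/.O] X move#3: (0,1):+0/OX/XO/XX/.O, (3,0):+1/O./XO/XX/XO*
[O./XO/XX/XO] end (terminal -1, O#4); searched ../XO/.X/.O to 7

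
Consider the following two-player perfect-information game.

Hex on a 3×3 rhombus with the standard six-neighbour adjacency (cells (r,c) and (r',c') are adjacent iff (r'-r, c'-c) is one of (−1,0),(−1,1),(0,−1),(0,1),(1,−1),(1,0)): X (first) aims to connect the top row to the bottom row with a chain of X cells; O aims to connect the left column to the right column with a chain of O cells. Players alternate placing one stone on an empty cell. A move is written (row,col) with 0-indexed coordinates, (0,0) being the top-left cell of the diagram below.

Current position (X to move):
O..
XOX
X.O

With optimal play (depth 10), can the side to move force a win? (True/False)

X winning at [O../XOX/X.O]: True

[O../XOX/X.O] X move#1: (0,1):+1/OX./XOX/X.O*, (0,2):+1/O.X/XOX/X.O, (2,1):+1/O../XOX/XXO
[OX./XOX/X.O] end (terminal -1, O#2); searched O../XOX/X.O to 10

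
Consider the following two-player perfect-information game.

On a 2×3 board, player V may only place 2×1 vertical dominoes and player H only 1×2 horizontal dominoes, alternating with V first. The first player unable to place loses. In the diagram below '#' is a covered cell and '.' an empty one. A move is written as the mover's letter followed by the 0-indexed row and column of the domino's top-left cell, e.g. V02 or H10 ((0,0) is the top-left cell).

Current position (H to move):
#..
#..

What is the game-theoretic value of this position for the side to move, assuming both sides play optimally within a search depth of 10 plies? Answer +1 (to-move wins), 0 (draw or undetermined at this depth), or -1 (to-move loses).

[#../#..] H move#1: H01:+1/###/#..*, H11:+1/#../###
[###/#..] end (terminal -1, V#2); searched #../#.. to 10

value(#../#.., H) = +1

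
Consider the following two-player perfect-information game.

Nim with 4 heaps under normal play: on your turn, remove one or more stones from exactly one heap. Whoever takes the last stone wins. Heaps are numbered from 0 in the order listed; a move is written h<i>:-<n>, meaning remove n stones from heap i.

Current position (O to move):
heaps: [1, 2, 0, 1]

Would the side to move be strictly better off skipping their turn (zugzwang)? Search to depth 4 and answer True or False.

zugzwang((1,2,0,1), O) = False

p1 O@[(1,2,0,1)]: h0:-1[(0,2,0,1)]-1 h1:-1[(1,1,0,1)]-1 h1:-2[(1,0,0,1)]+1* h3:-1[(1,2,0,0)]-1
p2 X@[(1,0,0,1)]: h0:-1[(0,0,0,1)]-1* h3:-1[(1,0,0,0)]-1
p3 O@[(0,0,0,1)]: h3:-1[(0,0,0,0)]+1*
p4 X@[(0,0,0,0)] terminal -1; root [(1,2,0,1)] d4
suppose O passes — search the same position with X to move:
pass> p1 X@[(1,2,0,1)]: h0:-1[(0,2,0,1)]-1 h1:-1[(1,1,0,1)]-1 h1:-2[(1,0,0,1)]+1* h3:-1[(1,2,0,0)]-1
pass> p2 O@[(1,0,0,1)]: h0:-1[(0,0,0,1)]-1* h3:-1[(1,0,0,0)]-1
pass> p3 X@[(0,0,0,1)]: h3:-1[(0,0,0,0)]+1*
pass> p4 O@[(0,0,0,0)] terminal -1; root [(1,2,0,1)] d4
for O: play +1, pass -1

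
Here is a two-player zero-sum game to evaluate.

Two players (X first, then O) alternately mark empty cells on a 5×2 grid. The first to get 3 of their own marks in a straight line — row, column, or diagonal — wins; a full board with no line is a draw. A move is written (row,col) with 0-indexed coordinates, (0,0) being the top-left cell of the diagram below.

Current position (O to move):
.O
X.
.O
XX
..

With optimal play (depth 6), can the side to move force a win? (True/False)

O winning at [.O/X./.O/XX/..]: True

[.O/X./.O/XX/..] O move#1: (0,0):-1/OO/X./.O/XX/.., (1,1):+1/.O/XO/.O/XX/..*, (2,0):+0/.O/X./OO/XX/.., (4,0):-1/.O/X./.O/XX/O., (4,1):-1/.O/X./.O/XX/.O
[.O/XO/.O/XX/..] end (terminal -1, X#2); searched .O/X./.O/XX/.. to 6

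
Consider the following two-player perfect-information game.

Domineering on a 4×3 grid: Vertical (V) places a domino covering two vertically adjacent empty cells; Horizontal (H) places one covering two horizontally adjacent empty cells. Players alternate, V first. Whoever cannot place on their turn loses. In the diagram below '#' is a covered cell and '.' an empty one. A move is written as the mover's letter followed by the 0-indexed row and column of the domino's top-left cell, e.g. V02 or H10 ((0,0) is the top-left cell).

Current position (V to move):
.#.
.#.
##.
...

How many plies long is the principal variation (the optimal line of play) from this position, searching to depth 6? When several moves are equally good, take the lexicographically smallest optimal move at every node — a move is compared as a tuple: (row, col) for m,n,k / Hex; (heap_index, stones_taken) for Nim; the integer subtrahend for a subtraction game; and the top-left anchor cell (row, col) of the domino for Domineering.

PV length from [.#./.#./##./...]: 3 plies

[.#./.#./##./...] V move#1: V00:+1/##./##./##./...*, V02:+1/.##/.##/##./..., V12:+1/.#./.##/###/..., V22:+1/.#./.#./###/..#
[##./##./##./...] H move#2: H30:-1/##./##./##./##.*, H31:-1/##./##./##./.##
[##./##./##./##.] V move#3: V02:+1/###/###/##./##.*, V12:+1/##./###/###/##., V22:+1/##./##./###/###
[###/###/##./##.] end (terminal -1, H#4); searched .#./.#./##./... to 6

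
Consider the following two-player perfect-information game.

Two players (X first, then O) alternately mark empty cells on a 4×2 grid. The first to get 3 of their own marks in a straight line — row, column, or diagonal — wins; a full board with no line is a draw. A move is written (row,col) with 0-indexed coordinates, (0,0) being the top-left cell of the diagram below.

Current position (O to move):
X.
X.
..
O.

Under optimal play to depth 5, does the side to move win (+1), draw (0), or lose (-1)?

[X./X./../O.] O move#1: (0,1):-1/XO/X./../O., (1,1):-1/X./XO/../O., (2,0):+0/X./X./O./O.*, (2,1):-1/X./X./.O/O., (3,1):-1/X./X./../OO
[X./X./O./O.] X move#2: (0,1):+0/XX/X./O./O.*, (1,1):+0/X./XX/O./O., (2,1):+0/X./X./OX/O., (3,1):+0/X./X./O./OX
[XX/X./O./O.] O move#3: (1,1):+0/XX/XO/O./O.*, (2,1):+0/XX/X./OO/O., (3,1):+0/XX/X./O./OO
[XX/XO/O./O.] X move#4: (2,1):+0/XX/XO/OX/O.*, (3,1):+0/XX/XO/O./OX
[XX/XO/OX/O.] O move#5: (3,1):+0/XX/XO/OX/OO*
[XX/XO/OX/OO] end (terminal +0, X#6); searched X./X./../O. to 5

value(X./X./../O., O) = 0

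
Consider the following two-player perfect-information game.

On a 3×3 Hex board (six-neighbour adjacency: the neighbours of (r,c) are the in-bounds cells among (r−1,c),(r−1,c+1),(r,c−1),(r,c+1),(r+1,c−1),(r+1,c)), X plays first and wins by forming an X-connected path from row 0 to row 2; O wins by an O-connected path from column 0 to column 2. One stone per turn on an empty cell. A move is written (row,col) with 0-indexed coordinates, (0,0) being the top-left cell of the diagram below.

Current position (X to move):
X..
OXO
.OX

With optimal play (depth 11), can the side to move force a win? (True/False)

X winning at [X../OXO/.OX]: True

ply 1, X at X../OXO/.OX | (0,1)=-1→XX./OXO/.OX; (0,2)=-1→X.X/OXO/.OX; (2,0)=+1→X../OXO/XOX*
ply 2, O at X../OXO/XOX | (0,1)=-1→XO./OXO/XOX*; (0,2)=-1→X.O/OXO/XOX
ply 3, X at XO./OXO/XOX | (0,2)=+1→XOX/OXO/XOX*
ply 4: XOX/OXO/XOX is terminal -1 (O); from X../OXO/.OX depth 11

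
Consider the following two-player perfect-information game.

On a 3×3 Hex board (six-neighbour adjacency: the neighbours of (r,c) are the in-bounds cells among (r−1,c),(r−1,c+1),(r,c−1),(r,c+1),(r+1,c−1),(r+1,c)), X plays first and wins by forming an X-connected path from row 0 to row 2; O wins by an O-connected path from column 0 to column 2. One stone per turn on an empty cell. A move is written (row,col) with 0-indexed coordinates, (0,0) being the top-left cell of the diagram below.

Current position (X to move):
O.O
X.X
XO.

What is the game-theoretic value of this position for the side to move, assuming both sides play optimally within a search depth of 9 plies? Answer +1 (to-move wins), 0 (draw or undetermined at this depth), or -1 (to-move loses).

value(O.O/X.X/XO., X) = +1

ply 1, X at O.O/X.X/XO. | (0,1)=+1→OXO/X.X/XO.*; (1,1)=-1→O.O/XXX/XO.; (2,2)=-1→O.O/X.X/XOX
ply 2: OXO/X.X/XO. is terminal -1 (O); from O.O/X.X/XO. depth 9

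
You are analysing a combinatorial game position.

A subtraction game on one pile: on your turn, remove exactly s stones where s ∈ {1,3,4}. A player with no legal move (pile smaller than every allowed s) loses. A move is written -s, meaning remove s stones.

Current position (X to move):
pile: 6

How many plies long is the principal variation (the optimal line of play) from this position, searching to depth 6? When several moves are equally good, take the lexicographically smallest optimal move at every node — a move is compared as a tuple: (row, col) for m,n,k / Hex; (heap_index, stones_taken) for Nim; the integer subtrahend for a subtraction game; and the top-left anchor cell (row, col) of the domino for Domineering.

PV length from [6]: 3 plies

ply 1, X at 6 | -1=-1→5; -3=-1→3; -4=+1→2*
ply 2, O at 2 | -1=-1→1*
ply 3, X at 1 | -1=+1→0*
ply 4: 0 is terminal -1 (O); from 6 depth 6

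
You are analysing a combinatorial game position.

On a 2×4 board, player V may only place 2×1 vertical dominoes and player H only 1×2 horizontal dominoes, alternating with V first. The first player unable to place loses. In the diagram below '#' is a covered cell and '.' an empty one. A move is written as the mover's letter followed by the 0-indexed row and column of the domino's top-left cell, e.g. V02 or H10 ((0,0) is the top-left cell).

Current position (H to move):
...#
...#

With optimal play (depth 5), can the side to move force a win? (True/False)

ply 1, H at ...#/...# | H00=+1→##.#/...#*; H01=+1→.###/...#; H10=+1→...#/##.#; H11=+1→...#/.###
ply 2, V at ##.#/...# | V02=-1→####/..##*
ply 3, H at ####/..## | H10=+1→####/####*
ply 4: ####/#### is terminal -1 (V); from ...#/...# depth 5

H winning at [...#/...#]: True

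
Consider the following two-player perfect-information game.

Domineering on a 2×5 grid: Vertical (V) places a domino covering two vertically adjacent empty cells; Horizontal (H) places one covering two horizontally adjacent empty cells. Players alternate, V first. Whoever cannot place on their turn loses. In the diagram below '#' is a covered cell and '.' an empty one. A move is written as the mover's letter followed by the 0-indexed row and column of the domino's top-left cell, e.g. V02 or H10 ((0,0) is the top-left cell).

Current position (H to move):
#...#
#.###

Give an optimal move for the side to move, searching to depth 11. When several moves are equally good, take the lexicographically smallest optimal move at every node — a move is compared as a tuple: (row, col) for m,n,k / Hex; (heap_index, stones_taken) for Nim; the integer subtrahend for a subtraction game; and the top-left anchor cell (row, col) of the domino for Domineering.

H's best at [#...#/#.###]: H01

p1 H@[#...#/#.###]: H01[###.#/#.###]+1* H02[#.###/#.###]-1
p2 V@[###.#/#.###] terminal -1; root [#...#/#.###] d11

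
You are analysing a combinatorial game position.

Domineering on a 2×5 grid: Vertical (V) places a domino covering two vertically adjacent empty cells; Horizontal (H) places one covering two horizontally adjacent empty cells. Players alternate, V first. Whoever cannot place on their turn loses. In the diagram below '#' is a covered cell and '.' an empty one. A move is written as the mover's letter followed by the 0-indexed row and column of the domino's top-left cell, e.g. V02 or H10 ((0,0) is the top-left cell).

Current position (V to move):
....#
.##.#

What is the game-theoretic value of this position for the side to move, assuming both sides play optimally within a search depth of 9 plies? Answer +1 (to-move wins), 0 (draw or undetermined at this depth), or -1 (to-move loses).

value(....#/.##.#, V) = -1

[....#/.##.#] V move#1: V00:-1/#...#/###.#*, V03:-1/...##/.####
[#...#/###.#] H move#2: H01:-1/###.#/###.#, H02:+1/#.###/###.#*
[#.###/###.#] end (terminal -1, V#3); searched ....#/.##.# to 9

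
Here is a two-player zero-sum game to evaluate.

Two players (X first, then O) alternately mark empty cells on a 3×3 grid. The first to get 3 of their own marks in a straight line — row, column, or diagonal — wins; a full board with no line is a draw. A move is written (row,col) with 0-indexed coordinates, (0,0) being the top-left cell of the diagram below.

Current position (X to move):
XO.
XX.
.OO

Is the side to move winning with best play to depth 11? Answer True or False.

X winning at [XO./XX./.OO]: True

[XO./XX./.OO] X move#1: (0,2):-1/XOX/XX./.OO, (1,2):+1/XO./XXX/.OO*, (2,0):+1/XO./XX./XOO
[XO./XXX/.OO] end (terminal -1, O#2); searched XO./XX./.OO to 11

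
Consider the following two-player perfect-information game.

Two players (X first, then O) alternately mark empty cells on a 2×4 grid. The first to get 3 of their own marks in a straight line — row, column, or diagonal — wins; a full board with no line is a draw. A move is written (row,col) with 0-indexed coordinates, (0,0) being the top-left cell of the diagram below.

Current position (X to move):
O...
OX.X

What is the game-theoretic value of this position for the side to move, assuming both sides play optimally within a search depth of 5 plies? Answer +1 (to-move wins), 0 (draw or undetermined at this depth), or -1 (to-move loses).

ply 1, X at O.../OX.X | (0,1)=+0→OX../OX.X; (0,2)=+0→O.X./OX.X; (0,3)=+0→O..X/OX.X; (1,2)=+1→O.../OXXX*
ply 2: O.../OXXX is terminal -1 (O); from O.../OX.X depth 5

value(O.../OX.X, X) = +1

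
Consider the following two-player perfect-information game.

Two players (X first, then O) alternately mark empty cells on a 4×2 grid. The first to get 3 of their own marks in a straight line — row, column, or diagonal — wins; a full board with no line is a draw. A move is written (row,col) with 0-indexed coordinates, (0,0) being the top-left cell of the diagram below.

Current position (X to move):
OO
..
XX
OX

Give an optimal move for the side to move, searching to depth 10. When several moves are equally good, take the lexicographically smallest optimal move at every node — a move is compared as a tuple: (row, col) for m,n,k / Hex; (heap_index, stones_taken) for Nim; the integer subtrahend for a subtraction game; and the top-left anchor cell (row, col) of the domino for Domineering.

ply 1, X at OO/../XX/OX | (1,0)=+0→OO/X./XX/OX; (1,1)=+1→OO/.X/XX/OX*
ply 2: OO/.X/XX/OX is terminal -1 (O); from OO/../XX/OX depth 10

X's best at [OO/../XX/OX]: (1,1)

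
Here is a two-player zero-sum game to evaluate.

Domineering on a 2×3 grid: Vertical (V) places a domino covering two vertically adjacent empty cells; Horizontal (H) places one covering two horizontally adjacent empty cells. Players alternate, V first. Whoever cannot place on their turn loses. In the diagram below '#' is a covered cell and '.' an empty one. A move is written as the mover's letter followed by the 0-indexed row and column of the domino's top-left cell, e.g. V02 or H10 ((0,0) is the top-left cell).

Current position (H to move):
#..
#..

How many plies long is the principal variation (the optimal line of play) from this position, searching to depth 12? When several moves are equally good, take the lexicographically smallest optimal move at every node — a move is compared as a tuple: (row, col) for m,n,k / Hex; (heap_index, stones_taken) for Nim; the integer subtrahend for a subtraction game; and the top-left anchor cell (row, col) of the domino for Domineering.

PV length from [#../#..]: 1 ply

p1 H@[#../#..]: H01[###/#..]+1* H11[#../###]+1
p2 V@[###/#..] terminal -1; root [#../#..] d12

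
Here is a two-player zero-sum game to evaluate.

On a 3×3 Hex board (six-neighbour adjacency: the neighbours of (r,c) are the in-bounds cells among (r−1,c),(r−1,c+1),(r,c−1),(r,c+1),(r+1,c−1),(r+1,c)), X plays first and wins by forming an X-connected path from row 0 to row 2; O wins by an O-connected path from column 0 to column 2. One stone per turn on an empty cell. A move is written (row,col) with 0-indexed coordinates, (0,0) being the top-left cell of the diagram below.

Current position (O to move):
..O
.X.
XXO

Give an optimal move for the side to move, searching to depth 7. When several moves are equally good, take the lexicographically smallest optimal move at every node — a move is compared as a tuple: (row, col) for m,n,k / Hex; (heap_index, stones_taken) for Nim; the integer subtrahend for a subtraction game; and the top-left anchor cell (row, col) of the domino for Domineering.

O's best at [..O/.X./XXO]: (0,1)

ply 1, O at ..O/.X./XXO | (0,0)=-1→O.O/.X./XXO; (0,1)=+1→.OO/.X./XXO*; (1,0)=-1→..O/OX./XXO; (1,2)=-1→..O/.XO/XXO
ply 2, X at .OO/.X./XXO | (0,0)=-1→XOO/.X./XXO*; (1,0)=-1→.OO/XX./XXO; (1,2)=-1→.OO/.XX/XXO
ply 3, O at XOO/.X./XXO | (1,0)=+1→XOO/OX./XXO*; (1,2)=-1→XOO/.XO/XXO
ply 4: XOO/OX./XXO is terminal -1 (X); from ..O/.X./XXO depth 7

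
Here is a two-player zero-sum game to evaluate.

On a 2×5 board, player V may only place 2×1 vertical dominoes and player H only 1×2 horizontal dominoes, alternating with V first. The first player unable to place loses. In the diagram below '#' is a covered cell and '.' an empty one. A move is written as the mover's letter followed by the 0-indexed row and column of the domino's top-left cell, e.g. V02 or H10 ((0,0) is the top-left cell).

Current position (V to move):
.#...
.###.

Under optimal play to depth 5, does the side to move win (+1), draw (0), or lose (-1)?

value(.#.../.###., V) = +1

ply 1, V at .#.../.###. | V00=-1→##.../####.; V04=+1→.#..#/.####*
ply 2, H at .#..#/.#### | H02=-1→.####/.####*
ply 3, V at .####/.#### | V00=+1→#####/#####*
ply 4: #####/##### is terminal -1 (H); from .#.../.###. depth 5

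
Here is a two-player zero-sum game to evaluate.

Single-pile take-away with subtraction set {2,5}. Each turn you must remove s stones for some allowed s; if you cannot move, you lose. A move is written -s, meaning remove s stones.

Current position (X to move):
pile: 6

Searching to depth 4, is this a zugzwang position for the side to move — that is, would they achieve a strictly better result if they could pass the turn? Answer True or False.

ply 1, X at 6 | -2=+1→4*; -5=+1→1
ply 2, O at 4 | -2=-1→2*
ply 3, X at 2 | -2=+1→0*
ply 4: 0 is terminal -1 (O); from 6 depth 4
suppose X passes — search the same position with O to move:
pass> ply 1, O at 6 | -2=+1→4*; -5=+1→1
pass> ply 2, X at 4 | -2=-1→2*
pass> ply 3, O at 2 | -2=+1→0*
pass> ply 4: 0 is terminal -1 (X); from 6 depth 4
for X: play +1, pass -1

zugzwang(6, X) = False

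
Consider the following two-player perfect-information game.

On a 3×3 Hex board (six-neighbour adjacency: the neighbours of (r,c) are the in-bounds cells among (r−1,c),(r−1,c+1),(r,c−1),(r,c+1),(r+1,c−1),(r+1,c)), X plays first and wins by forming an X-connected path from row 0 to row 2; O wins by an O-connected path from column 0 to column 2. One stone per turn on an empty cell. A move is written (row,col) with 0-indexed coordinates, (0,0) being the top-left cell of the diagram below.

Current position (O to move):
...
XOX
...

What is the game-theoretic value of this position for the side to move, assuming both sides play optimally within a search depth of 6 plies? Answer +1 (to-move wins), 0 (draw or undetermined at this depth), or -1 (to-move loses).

value(.../XOX/..., O) = -1

p1 O@[.../XOX/...]: (0,0)[O../XOX/...]-1* (0,1)[.O./XOX/...]-1 (0,2)[..O/XOX/...]-1 (2,0)[.../XOX/O..]-1 (2,1)[.../XOX/.O.]-1 (2,2)[.../XOX/..O]-1
p2 X@[O../XOX/...]: (0,1)[OX./XOX/...]+1* (0,2)[O.X/XOX/...]+1 (2,0)[O../XOX/X..]+1 (2,1)[O../XOX/.X.]-1 (2,2)[O../XOX/..X]-1
p3 O@[OX./XOX/...]: (0,2)[OXO/XOX/...]-1* (2,0)[OX./XOX/O..]-1 (2,1)[OX./XOX/.O.]-1 (2,2)[OX./XOX/..O]-1
p4 X@[OXO/XOX/...]: (2,0)[OXO/XOX/X..]+1* (2,1)[OXO/XOX/.X.]-1 (2,2)[OXO/XOX/..X]-1
p5 O@[OXO/XOX/X..] terminal -1; root [.../XOX/...] d6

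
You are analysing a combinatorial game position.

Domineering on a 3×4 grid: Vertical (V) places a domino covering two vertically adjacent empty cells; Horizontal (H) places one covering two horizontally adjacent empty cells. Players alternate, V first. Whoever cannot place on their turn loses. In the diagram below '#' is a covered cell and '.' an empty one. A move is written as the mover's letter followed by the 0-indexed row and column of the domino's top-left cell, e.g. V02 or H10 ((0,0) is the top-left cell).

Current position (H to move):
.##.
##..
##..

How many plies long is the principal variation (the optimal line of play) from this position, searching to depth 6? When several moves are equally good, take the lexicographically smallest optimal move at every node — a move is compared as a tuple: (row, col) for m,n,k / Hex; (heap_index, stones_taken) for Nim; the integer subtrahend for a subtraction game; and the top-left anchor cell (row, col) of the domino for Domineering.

ply 1, H at .##./##../##.. | H12=+1→.##./####/##..*; H22=-1→.##./##../####
ply 2: .##./####/##.. is terminal -1 (V); from .##./##../##.. depth 6

PV length from [.##./##../##..]: 1 ply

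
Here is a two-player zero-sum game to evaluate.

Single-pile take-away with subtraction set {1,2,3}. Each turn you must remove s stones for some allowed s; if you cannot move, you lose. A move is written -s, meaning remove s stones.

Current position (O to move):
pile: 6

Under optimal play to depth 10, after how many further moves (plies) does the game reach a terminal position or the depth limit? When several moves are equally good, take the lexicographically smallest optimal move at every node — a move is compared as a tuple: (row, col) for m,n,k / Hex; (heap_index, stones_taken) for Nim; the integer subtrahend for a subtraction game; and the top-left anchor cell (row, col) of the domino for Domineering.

[6] O move#1: -1:-1/5, -2:+1/4*, -3:-1/3
[4] X move#2: -1:-1/3*, -2:-1/2, -3:-1/1
[3] O move#3: -1:-1/2, -2:-1/1, -3:+1/0*
[0] end (terminal -1, X#4); searched 6 to 10

PV length from [6]: 3 plies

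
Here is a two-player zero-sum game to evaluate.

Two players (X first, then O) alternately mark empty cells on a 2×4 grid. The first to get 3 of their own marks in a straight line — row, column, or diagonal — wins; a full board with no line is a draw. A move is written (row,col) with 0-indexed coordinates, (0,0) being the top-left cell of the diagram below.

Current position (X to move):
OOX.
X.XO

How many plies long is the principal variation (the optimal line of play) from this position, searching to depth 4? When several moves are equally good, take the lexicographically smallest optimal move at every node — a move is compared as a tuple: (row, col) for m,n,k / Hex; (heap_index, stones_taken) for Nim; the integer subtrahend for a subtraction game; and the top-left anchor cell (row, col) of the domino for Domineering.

PV length from [OOX./X.XO]: 1 ply

ply 1, X at OOX./X.XO | (0,3)=+0→OOXX/X.XO; (1,1)=+1→OOX./XXXO*
ply 2: OOX./XXXO is terminal -1 (O); from OOX./X.XO depth 4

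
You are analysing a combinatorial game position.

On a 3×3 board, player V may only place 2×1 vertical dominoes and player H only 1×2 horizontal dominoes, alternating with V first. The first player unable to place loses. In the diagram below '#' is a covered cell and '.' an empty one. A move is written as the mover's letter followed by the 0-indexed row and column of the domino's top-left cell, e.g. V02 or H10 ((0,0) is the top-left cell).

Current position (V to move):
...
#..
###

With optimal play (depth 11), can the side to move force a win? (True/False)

V winning at [.../#../###]: True

ply 1, V at .../#../### | V01=+1→.#./##./###*; V02=-1→..#/#.#/###
ply 2: .#./##./### is terminal -1 (H); from .../#../### depth 11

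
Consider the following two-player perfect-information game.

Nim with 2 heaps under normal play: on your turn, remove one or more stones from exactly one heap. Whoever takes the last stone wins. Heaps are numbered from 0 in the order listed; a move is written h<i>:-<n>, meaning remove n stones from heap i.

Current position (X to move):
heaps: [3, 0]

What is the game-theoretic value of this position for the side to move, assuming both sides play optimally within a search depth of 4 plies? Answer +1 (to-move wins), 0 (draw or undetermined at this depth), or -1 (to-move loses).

[(3,0)] X move#1: h0:-1:-1/(2,0), h0:-2:-1/(1,0), h0:-3:+1/(0,0)*
[(0,0)] end (terminal -1, O#2); searched (3,0) to 4

value((3,0), X) = +1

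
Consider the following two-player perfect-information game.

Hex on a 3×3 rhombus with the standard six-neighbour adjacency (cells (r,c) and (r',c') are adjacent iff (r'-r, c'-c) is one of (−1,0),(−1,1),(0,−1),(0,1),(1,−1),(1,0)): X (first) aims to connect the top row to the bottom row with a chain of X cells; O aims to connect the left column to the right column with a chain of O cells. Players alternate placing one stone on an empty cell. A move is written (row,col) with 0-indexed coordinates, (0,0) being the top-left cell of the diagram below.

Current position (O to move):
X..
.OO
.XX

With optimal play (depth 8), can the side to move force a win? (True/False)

ply 1, O at X../.OO/.XX | (0,1)=+1→XO./.OO/.XX*; (0,2)=+1→X.O/.OO/.XX; (1,0)=+1→X../OOO/.XX; (2,0)=+1→X../.OO/OXX
ply 2, X at XO./.OO/.XX | (0,2)=-1→XOX/.OO/.XX*; (1,0)=-1→XO./XOO/.XX; (2,0)=-1→XO./.OO/XXX
ply 3, O at XOX/.OO/.XX | (1,0)=+1→XOX/OOO/.XX*; (2,0)=+1→XOX/.OO/OXX
ply 4: XOX/OOO/.XX is terminal -1 (X); from X../.OO/.XX depth 8

O winning at [X../.OO/.XX]: True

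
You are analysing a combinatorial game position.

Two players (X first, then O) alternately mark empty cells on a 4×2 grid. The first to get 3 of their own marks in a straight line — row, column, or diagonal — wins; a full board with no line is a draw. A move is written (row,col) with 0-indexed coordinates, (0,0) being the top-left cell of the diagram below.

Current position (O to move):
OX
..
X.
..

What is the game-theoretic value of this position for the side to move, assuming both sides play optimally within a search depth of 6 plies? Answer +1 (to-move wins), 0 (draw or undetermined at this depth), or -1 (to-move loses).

ply 1, O at OX/../X./.. | (1,0)=+0→OX/O./X./..*; (1,1)=+0→OX/.O/X./..; (2,1)=+0→OX/../XO/..; (3,0)=+0→OX/../X./O.; (3,1)=+0→OX/../X./.O
ply 2, X at OX/O./X./.. | (1,1)=+0→OX/OX/X./..*; (2,1)=+0→OX/O./XX/..; (3,0)=+0→OX/O./X./X.; (3,1)=+0→OX/O./X./.X
ply 3, O at OX/OX/X./.. | (2,1)=+0→OX/OX/XO/..*; (3,0)=-1→OX/OX/X./O.; (3,1)=-1→OX/OX/X./.O
ply 4, X at OX/OX/XO/.. | (3,0)=+0→OX/OX/XO/X.*; (3,1)=+0→OX/OX/XO/.X
ply 5, O at OX/OX/XO/X. | (3,1)=+0→OX/OX/XO/XO*
ply 6: OX/OX/XO/XO is terminal +0 (X); from OX/../X./.. depth 6

value(OX/../X./.., O) = 0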